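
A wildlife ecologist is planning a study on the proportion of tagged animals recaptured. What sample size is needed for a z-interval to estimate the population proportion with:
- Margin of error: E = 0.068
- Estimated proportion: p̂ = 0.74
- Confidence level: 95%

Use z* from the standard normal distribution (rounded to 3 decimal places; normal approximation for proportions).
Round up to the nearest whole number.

Using z* for proportion z-interval (normal approximation).

For 95% confidence, z* = 1.96 (from standard normal table)

Sample size formula for proportion z-interval: n = z*²p̂(1-p̂)/E²

n = 1.96² × 0.74 × 0.26 / 0.068²
  = 3.8416 × 0.1924 / 0.004624
  = 159.8451

Round up to the nearest whole number: n = 160

160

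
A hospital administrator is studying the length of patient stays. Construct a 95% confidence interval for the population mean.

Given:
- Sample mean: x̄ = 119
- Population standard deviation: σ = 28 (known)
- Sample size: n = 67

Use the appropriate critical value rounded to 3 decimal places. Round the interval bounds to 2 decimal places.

The population standard deviation σ is known, so use a z-interval (standard normal critical value).

For 95% confidence, z* = 1.96 (from standard normal table)

Standard error: SE = σ/√n = 28/√67 = 3.420744

Margin of error: E = z* × SE = 1.96 × 3.420744 = 6.7047

Z-interval: x̄ ± E = 119 ± 6.7047 = (112.2953, 125.7047)

Rounded to 2 decimal places:

(112.30, 125.70)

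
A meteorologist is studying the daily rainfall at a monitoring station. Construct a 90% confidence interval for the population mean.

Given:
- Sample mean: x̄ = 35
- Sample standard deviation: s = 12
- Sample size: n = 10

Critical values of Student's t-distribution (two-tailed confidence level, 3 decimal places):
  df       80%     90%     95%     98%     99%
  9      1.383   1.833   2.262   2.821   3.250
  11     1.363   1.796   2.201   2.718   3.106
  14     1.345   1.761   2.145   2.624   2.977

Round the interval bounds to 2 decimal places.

The population standard deviation σ is unknown (only the sample standard deviation s is given), so use a t-interval with df = n - 1 = 10 - 1 = 9.

For 90% confidence with df = 9, t* = 1.833 (from t-table)

Standard error: SE = s/√n = 12/√10 = 3.794733

Margin of error: E = t* × SE = 1.833 × 3.794733 = 6.9557

T-interval: x̄ ± E = 35 ± 6.9557 = (28.0443, 41.9557)

Rounded to 2 decimal places:

(28.04, 41.96)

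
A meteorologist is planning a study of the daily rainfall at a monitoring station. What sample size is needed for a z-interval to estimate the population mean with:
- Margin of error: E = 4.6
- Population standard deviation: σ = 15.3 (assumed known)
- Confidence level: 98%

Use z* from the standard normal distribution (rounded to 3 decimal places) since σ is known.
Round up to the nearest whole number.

Using z* since population σ is known (z-interval formula).

For 98% confidence, z* = 2.326 (from standard normal table)

Sample size formula for z-interval: n = (z*σ/E)²

n = (2.326 × 15.3 / 4.6)²
  = (7.736478)²
  = 59.8531

Round up to the nearest whole number: n = 60

60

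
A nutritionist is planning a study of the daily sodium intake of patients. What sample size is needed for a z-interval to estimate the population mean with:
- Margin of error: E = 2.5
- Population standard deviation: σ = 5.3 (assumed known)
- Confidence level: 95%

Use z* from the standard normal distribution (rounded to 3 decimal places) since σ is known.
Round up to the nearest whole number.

Using z* since population σ is known (z-interval formula).

For 95% confidence, z* = 1.96 (from standard normal table)

Sample size formula for z-interval: n = (z*σ/E)²

n = (1.96 × 5.3 / 2.5)²
  = (4.155200)²
  = 17.2657

Round up to the nearest whole number: n = 18

18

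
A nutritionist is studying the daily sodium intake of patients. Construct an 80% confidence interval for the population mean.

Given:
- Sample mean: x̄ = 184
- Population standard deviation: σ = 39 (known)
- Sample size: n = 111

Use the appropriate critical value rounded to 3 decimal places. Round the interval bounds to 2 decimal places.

The population standard deviation σ is known, so use a z-interval (standard normal critical value).

For 80% confidence, z* = 1.282 (from standard normal table)

Standard error: SE = σ/√n = 39/√111 = 3.701716

Margin of error: E = z* × SE = 1.282 × 3.701716 = 4.7456

Z-interval: x̄ ± E = 184 ± 4.7456 = (179.2544, 188.7456)

Rounded to 2 decimal places:

(179.25, 188.75)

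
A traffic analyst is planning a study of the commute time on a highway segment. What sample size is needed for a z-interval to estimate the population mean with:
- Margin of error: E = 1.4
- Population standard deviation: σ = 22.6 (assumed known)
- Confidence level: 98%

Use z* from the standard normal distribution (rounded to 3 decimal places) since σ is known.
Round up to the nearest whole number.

Using z* since population σ is known (z-interval formula).

For 98% confidence, z* = 2.326 (from standard normal table)

Sample size formula for z-interval: n = (z*σ/E)²

n = (2.326 × 22.6 / 1.4)²
  = (37.548286)²
  = 1409.8738

Round up to the nearest whole number: n = 1410

1410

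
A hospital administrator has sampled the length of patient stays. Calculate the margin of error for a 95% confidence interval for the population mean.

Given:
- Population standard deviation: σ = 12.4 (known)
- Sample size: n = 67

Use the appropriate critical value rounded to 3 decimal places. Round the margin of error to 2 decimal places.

The population standard deviation σ is known, so use the z-interval margin of error formula.

For 95% confidence, z* = 1.96 (from standard normal table)

Margin of error formula for z-interval: E = z* × σ/√n

E = 1.96 × 12.4/√67
  = 1.96 × 1.514901
  = 2.9692

Rounded to 2 decimal places:

2.97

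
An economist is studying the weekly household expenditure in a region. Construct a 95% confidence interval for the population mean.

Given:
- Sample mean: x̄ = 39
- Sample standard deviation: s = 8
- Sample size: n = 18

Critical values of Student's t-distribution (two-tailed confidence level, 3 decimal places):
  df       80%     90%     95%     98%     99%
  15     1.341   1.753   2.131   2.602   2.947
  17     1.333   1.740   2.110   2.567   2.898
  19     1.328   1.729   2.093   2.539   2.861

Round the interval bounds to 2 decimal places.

The population standard deviation σ is unknown (only the sample standard deviation s is given), so use a t-interval with df = n - 1 = 18 - 1 = 17.

For 95% confidence with df = 17, t* = 2.110 (from t-table)

Standard error: SE = s/√n = 8/√18 = 1.885618

Margin of error: E = t* × SE = 2.110 × 1.885618 = 3.9787

T-interval: x̄ ± E = 39 ± 3.9787 = (35.0213, 42.9787)

Rounded to 2 decimal places:

(35.02, 42.98)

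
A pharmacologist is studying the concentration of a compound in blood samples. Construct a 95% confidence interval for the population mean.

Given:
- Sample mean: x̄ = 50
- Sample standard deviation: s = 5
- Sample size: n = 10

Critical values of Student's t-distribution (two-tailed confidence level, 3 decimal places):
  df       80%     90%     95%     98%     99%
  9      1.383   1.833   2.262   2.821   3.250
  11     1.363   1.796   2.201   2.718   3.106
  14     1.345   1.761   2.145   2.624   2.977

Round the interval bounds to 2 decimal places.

The population standard deviation σ is unknown (only the sample standard deviation s is given), so use a t-interval with df = n - 1 = 10 - 1 = 9.

For 95% confidence with df = 9, t* = 2.262 (from t-table)

Standard error: SE = s/√n = 5/√10 = 1.581139

Margin of error: E = t* × SE = 2.262 × 1.581139 = 3.5765

T-interval: x̄ ± E = 50 ± 3.5765 = (46.4235, 53.5765)

Rounded to 2 decimal places:

(46.42, 53.58)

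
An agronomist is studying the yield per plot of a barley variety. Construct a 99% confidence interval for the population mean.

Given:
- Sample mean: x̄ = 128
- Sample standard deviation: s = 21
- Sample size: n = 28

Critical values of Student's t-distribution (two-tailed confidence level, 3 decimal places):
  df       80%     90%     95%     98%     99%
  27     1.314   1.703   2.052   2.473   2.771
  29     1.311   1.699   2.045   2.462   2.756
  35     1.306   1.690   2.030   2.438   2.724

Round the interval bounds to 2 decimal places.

The population standard deviation σ is unknown (only the sample standard deviation s is given), so use a t-interval with df = n - 1 = 28 - 1 = 27.

For 99% confidence with df = 27, t* = 2.771 (from t-table)

Standard error: SE = s/√n = 21/√28 = 3.968627

Margin of error: E = t* × SE = 2.771 × 3.968627 = 10.9971

T-interval: x̄ ± E = 128 ± 10.9971 = (117.0029, 138.9971)

Rounded to 2 decimal places:

(117.00, 139.00)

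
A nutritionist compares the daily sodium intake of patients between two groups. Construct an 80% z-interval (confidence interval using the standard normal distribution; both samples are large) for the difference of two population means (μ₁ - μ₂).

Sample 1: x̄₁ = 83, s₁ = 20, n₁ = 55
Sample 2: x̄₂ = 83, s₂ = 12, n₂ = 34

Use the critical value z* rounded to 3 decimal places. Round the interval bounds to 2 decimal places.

Both samples are large (n₁ = 55 ≥ 30, n₂ = 34 ≥ 30), so a z-interval for the difference of means applies.

Point estimate: x̄₁ - x̄₂ = 83 - 83 = 0

Standard error: SE = √(s₁²/n₁ + s₂²/n₂)
= √(20²/55 + 12²/34)
= √(7.272727 + 4.235294)
= 3.392347

For 80% confidence, z* = 1.282 (from standard normal table)
Margin of error: E = z* × SE = 1.282 × 3.392347 = 4.3490

Z-interval: (x̄₁ - x̄₂) ± E = 0 ± 4.3490 = (-4.3490, 4.3490)

Rounded to 2 decimal places:

(-4.35, 4.35)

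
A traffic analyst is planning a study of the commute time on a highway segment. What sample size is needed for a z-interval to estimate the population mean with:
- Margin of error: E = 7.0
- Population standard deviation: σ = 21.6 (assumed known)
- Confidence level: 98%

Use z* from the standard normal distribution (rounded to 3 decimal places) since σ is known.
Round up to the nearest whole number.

Using z* since population σ is known (z-interval formula).

For 98% confidence, z* = 2.326 (from standard normal table)

Sample size formula for z-interval: n = (z*σ/E)²

n = (2.326 × 21.6 / 7.0)²
  = (7.177371)²
  = 51.5147

Round up to the nearest whole number: n = 52

52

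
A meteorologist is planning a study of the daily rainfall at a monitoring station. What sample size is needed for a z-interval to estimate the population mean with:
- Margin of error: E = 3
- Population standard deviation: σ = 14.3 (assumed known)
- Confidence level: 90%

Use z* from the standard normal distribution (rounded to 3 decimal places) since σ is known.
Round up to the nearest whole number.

Using z* since population σ is known (z-interval formula).

For 90% confidence, z* = 1.645 (from standard normal table)

Sample size formula for z-interval: n = (z*σ/E)²

n = (1.645 × 14.3 / 3)²
  = (7.841167)²
  = 61.4839

Round up to the nearest whole number: n = 62

62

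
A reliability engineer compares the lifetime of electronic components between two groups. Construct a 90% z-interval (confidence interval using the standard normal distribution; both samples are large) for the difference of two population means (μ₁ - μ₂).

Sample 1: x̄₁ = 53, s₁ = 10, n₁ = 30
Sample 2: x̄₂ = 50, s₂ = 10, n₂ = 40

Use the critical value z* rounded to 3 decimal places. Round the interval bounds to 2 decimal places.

Both samples are large (n₁ = 30 ≥ 30, n₂ = 40 ≥ 30), so a z-interval for the difference of means applies.

Point estimate: x̄₁ - x̄₂ = 53 - 50 = 3

Standard error: SE = √(s₁²/n₁ + s₂²/n₂)
= √(10²/30 + 10²/40)
= √(3.333333 + 2.500000)
= 2.415229

For 90% confidence, z* = 1.645 (from standard normal table)
Margin of error: E = z* × SE = 1.645 × 2.415229 = 3.9731

Z-interval: (x̄₁ - x̄₂) ± E = 3 ± 3.9731 = (-0.9731, 6.9731)

Rounded to 2 decimal places:

(-0.97, 6.97)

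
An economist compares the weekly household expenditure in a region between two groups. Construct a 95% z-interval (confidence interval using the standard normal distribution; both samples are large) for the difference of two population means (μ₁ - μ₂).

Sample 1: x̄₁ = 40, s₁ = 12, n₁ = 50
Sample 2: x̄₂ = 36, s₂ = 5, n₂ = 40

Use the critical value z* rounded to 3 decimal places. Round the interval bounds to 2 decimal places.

Both samples are large (n₁ = 50 ≥ 30, n₂ = 40 ≥ 30), so a z-interval for the difference of means applies.

Point estimate: x̄₁ - x̄₂ = 40 - 36 = 4

Standard error: SE = √(s₁²/n₁ + s₂²/n₂)
= √(12²/50 + 5²/40)
= √(2.880000 + 0.625000)
= 1.872165

For 95% confidence, z* = 1.96 (from standard normal table)
Margin of error: E = z* × SE = 1.96 × 1.872165 = 3.6694

Z-interval: (x̄₁ - x̄₂) ± E = 4 ± 3.6694 = (0.3306, 7.6694)

Rounded to 2 decimal places:

(0.33, 7.67)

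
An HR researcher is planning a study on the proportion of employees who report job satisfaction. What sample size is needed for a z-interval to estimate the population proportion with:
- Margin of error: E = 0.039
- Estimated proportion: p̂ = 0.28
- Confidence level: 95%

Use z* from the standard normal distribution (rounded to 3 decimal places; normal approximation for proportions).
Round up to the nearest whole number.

Using z* for proportion z-interval (normal approximation).

For 95% confidence, z* = 1.96 (from standard normal table)

Sample size formula for proportion z-interval: n = z*²p̂(1-p̂)/E²

n = 1.96² × 0.28 × 0.72 / 0.039²
  = 3.8416 × 0.2016 / 0.001521
  = 509.1825

Round up to the nearest whole number: n = 510

510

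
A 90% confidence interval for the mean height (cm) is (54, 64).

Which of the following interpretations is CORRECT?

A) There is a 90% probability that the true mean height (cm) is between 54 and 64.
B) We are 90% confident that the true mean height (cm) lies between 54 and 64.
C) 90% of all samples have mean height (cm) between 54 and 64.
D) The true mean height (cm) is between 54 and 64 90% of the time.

A confidence interval represents our confidence in the procedure, not a probability statement about the parameter.

Key concept: If we repeated this sampling process many times and computed a 90% CI each time, about 90% of those intervals would contain the true population parameter.

For this specific interval (54, 64):
- Midpoint (point estimate): 59
- Margin of error: 5

The correct interpretation is the one stating confidence that the true parameter lies in the interval — option B.

B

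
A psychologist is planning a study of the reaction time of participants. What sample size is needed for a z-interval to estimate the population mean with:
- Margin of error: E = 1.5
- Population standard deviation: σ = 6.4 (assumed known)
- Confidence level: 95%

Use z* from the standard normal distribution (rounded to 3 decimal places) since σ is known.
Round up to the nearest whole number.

Using z* since population σ is known (z-interval formula).

For 95% confidence, z* = 1.96 (from standard normal table)

Sample size formula for z-interval: n = (z*σ/E)²

n = (1.96 × 6.4 / 1.5)²
  = (8.362667)²
  = 69.9342

Round up to the nearest whole number: n = 70

70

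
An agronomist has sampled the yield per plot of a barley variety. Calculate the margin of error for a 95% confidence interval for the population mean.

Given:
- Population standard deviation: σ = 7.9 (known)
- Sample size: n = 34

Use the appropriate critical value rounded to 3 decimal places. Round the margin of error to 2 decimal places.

The population standard deviation σ is known, so use the z-interval margin of error formula.

For 95% confidence, z* = 1.96 (from standard normal table)

Margin of error formula for z-interval: E = z* × σ/√n

E = 1.96 × 7.9/√34
  = 1.96 × 1.354839
  = 2.6555

Rounded to 2 decimal places:

2.66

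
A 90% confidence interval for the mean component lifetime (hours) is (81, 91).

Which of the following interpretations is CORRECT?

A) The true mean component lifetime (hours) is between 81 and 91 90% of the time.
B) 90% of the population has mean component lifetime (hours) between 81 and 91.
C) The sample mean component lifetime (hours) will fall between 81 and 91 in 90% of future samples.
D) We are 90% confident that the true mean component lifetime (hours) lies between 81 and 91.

A confidence interval represents our confidence in the procedure, not a probability statement about the parameter.

Key concept: If we repeated this sampling process many times and computed a 90% CI each time, about 90% of those intervals would contain the true population parameter.

For this specific interval (81, 91):
- Midpoint (point estimate): 86
- Margin of error: 5

The correct interpretation is the one stating confidence that the true parameter lies in the interval — option D.

D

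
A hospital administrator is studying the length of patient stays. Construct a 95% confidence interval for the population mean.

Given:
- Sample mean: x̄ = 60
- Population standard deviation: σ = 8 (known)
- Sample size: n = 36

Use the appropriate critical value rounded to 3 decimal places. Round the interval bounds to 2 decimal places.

The population standard deviation σ is known, so use a z-interval (standard normal critical value).

For 95% confidence, z* = 1.96 (from standard normal table)

Standard error: SE = σ/√n = 8/√36 = 1.333333

Margin of error: E = z* × SE = 1.96 × 1.333333 = 2.6133

Z-interval: x̄ ± E = 60 ± 2.6133 = (57.3867, 62.6133)

Rounded to 2 decimal places:

(57.39, 62.61)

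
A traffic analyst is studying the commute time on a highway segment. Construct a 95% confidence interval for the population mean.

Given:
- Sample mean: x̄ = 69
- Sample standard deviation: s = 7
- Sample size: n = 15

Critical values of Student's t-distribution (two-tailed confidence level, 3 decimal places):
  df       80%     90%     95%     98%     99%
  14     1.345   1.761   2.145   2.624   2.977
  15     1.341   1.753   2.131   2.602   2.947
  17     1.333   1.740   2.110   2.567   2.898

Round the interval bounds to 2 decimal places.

The population standard deviation σ is unknown (only the sample standard deviation s is given), so use a t-interval with df = n - 1 = 15 - 1 = 14.

For 95% confidence with df = 14, t* = 2.145 (from t-table)

Standard error: SE = s/√n = 7/√15 = 1.807392

Margin of error: E = t* × SE = 2.145 × 1.807392 = 3.8769

T-interval: x̄ ± E = 69 ± 3.8769 = (65.1231, 72.8769)

Rounded to 2 decimal places:

(65.12, 72.88)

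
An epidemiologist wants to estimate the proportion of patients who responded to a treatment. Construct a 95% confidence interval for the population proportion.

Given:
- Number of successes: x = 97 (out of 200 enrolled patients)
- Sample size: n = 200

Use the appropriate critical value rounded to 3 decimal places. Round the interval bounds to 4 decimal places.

Sample proportion: p̂ = 97/200 = 0.485000

Check conditions for normal approximation:
  np̂ = 97 ≥ 10 ✓
  n(1-p̂) = 103 ≥ 10 ✓

The sample is large enough, so use a z-interval (normal approximation) for the proportion.

For 95% confidence, z* = 1.96 (from standard normal table)

Standard error: SE = √(p̂(1-p̂)/n) = √(0.485000×0.515000/200) = 0.03533943

Margin of error: E = z* × SE = 1.96 × 0.03533943 = 0.069265

Z-interval: p̂ ± E = 0.485000 ± 0.069265 = (0.415735, 0.554265)

Rounded to 4 decimal places:

(0.4157, 0.5543)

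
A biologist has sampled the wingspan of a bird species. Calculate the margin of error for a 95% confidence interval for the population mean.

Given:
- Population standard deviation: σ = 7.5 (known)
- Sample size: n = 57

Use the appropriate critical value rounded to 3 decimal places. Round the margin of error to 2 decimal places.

The population standard deviation σ is known, so use the z-interval margin of error formula.

For 95% confidence, z* = 1.96 (from standard normal table)

Margin of error formula for z-interval: E = z* × σ/√n

E = 1.96 × 7.5/√57
  = 1.96 × 0.993399
  = 1.9471

Rounded to 2 decimal places:

1.95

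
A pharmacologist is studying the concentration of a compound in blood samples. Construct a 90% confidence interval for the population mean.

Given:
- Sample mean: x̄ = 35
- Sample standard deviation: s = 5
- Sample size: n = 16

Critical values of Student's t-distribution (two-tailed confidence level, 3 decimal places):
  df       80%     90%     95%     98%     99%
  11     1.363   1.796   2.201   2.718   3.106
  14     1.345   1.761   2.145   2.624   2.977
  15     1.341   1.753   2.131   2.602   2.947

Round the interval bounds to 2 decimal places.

The population standard deviation σ is unknown (only the sample standard deviation s is given), so use a t-interval with df = n - 1 = 16 - 1 = 15.

For 90% confidence with df = 15, t* = 1.753 (from t-table)

Standard error: SE = s/√n = 5/√16 = 1.250000

Margin of error: E = t* × SE = 1.753 × 1.250000 = 2.1912

T-interval: x̄ ± E = 35 ± 2.1912 = (32.8088, 37.1912)

Rounded to 2 decimal places:

(32.81, 37.19)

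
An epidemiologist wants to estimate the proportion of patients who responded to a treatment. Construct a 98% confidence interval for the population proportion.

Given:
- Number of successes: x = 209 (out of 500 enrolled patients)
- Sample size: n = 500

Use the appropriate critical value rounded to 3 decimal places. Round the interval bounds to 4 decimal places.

Sample proportion: p̂ = 209/500 = 0.418000

Check conditions for normal approximation:
  np̂ = 209 ≥ 10 ✓
  n(1-p̂) = 291 ≥ 10 ✓

The sample is large enough, so use a z-interval (normal approximation) for the proportion.

For 98% confidence, z* = 2.326 (from standard normal table)

Standard error: SE = √(p̂(1-p̂)/n) = √(0.418000×0.582000/500) = 0.02205792

Margin of error: E = z* × SE = 2.326 × 0.02205792 = 0.051307

Z-interval: p̂ ± E = 0.418000 ± 0.051307 = (0.366693, 0.469307)

Rounded to 4 decimal places:

(0.3667, 0.4693)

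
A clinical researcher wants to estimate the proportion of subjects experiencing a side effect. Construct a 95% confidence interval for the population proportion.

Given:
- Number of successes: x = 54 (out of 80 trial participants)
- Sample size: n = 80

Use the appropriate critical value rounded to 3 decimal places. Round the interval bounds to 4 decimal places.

Sample proportion: p̂ = 54/80 = 0.675000

Check conditions for normal approximation:
  np̂ = 54 ≥ 10 ✓
  n(1-p̂) = 26 ≥ 10 ✓

The sample is large enough, so use a z-interval (normal approximation) for the proportion.

For 95% confidence, z* = 1.96 (from standard normal table)

Standard error: SE = √(p̂(1-p̂)/n) = √(0.675000×0.325000/80) = 0.05236590

Margin of error: E = z* × SE = 1.96 × 0.05236590 = 0.102637

Z-interval: p̂ ± E = 0.675000 ± 0.102637 = (0.572363, 0.777637)

Rounded to 4 decimal places:

(0.5724, 0.7776)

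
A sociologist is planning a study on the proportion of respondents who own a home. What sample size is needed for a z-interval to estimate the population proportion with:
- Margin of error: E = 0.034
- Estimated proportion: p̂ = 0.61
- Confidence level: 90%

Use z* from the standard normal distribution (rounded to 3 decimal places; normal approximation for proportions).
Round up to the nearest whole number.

Using z* for proportion z-interval (normal approximation).

For 90% confidence, z* = 1.645 (from standard normal table)

Sample size formula for proportion z-interval: n = z*²p̂(1-p̂)/E²

n = 1.645² × 0.61 × 0.39 / 0.034²
  = 2.706025 × 0.2379 / 0.001156
  = 556.8887

Round up to the nearest whole number: n = 557

557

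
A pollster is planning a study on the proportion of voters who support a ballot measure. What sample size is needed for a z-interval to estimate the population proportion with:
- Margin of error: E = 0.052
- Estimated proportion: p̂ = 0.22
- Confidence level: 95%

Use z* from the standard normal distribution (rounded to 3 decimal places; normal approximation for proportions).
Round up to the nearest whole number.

Using z* for proportion z-interval (normal approximation).

For 95% confidence, z* = 1.96 (from standard normal table)

Sample size formula for proportion z-interval: n = z*²p̂(1-p̂)/E²

n = 1.96² × 0.22 × 0.78 / 0.052²
  = 3.8416 × 0.1716 / 0.002704
  = 243.7938

Round up to the nearest whole number: n = 244

244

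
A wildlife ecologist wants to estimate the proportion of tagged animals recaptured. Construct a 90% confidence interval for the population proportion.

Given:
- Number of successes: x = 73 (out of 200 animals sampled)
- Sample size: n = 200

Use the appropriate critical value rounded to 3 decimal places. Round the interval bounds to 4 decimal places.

Sample proportion: p̂ = 73/200 = 0.365000

Check conditions for normal approximation:
  np̂ = 73 ≥ 10 ✓
  n(1-p̂) = 127 ≥ 10 ✓

The sample is large enough, so use a z-interval (normal approximation) for the proportion.

For 90% confidence, z* = 1.645 (from standard normal table)

Standard error: SE = √(p̂(1-p̂)/n) = √(0.365000×0.635000/200) = 0.03404225

Margin of error: E = z* × SE = 1.645 × 0.03404225 = 0.056000

Z-interval: p̂ ± E = 0.365000 ± 0.056000 = (0.309000, 0.421000)

Rounded to 4 decimal places:

(0.3090, 0.4210)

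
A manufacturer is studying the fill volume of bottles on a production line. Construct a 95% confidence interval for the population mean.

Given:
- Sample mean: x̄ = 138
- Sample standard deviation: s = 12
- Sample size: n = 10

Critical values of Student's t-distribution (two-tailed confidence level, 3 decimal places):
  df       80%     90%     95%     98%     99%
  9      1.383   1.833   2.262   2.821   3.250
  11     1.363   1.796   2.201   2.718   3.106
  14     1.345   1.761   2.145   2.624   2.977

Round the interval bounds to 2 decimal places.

The population standard deviation σ is unknown (only the sample standard deviation s is given), so use a t-interval with df = n - 1 = 10 - 1 = 9.

For 95% confidence with df = 9, t* = 2.262 (from t-table)

Standard error: SE = s/√n = 12/√10 = 3.794733

Margin of error: E = t* × SE = 2.262 × 3.794733 = 8.5837

T-interval: x̄ ± E = 138 ± 8.5837 = (129.4163, 146.5837)

Rounded to 2 decimal places:

(129.42, 146.58)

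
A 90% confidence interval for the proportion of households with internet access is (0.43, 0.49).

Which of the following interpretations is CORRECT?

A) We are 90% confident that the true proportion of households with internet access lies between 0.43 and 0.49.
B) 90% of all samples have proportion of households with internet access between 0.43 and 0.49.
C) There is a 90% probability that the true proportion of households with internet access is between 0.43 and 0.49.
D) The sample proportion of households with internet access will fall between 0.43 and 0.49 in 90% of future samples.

A confidence interval represents our confidence in the procedure, not a probability statement about the parameter.

Key concept: If we repeated this sampling process many times and computed a 90% CI each time, about 90% of those intervals would contain the true population parameter.

For this specific interval (0.43, 0.49):
- Midpoint (point estimate): 0.46
- Margin of error: 0.03

The correct interpretation is the one stating confidence that the true parameter lies in the interval — option A.

A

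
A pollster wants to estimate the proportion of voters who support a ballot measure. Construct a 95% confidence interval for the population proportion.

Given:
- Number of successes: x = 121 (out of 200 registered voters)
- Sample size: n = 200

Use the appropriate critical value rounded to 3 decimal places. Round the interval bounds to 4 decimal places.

Sample proportion: p̂ = 121/200 = 0.605000

Check conditions for normal approximation:
  np̂ = 121 ≥ 10 ✓
  n(1-p̂) = 79 ≥ 10 ✓

The sample is large enough, so use a z-interval (normal approximation) for the proportion.

For 95% confidence, z* = 1.96 (from standard normal table)

Standard error: SE = √(p̂(1-p̂)/n) = √(0.605000×0.395000/200) = 0.03456696

Margin of error: E = z* × SE = 1.96 × 0.03456696 = 0.067751

Z-interval: p̂ ± E = 0.605000 ± 0.067751 = (0.537249, 0.672751)

Rounded to 4 decimal places:

(0.5372, 0.6728)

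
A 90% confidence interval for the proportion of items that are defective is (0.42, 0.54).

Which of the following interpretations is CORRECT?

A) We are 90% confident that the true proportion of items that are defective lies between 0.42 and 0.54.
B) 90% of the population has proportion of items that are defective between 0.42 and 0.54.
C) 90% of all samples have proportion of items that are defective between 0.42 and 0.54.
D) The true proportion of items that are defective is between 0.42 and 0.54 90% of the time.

A confidence interval represents our confidence in the procedure, not a probability statement about the parameter.

Key concept: If we repeated this sampling process many times and computed a 90% CI each time, about 90% of those intervals would contain the true population parameter.

For this specific interval (0.42, 0.54):
- Midpoint (point estimate): 0.48
- Margin of error: 0.06

The correct interpretation is the one stating confidence that the true parameter lies in the interval — option A.

A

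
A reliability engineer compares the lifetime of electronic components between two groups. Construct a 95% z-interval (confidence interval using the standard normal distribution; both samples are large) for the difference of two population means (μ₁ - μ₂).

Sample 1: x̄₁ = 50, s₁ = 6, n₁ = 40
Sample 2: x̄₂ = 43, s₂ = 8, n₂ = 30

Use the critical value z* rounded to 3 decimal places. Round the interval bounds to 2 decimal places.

Both samples are large (n₁ = 40 ≥ 30, n₂ = 30 ≥ 30), so a z-interval for the difference of means applies.

Point estimate: x̄₁ - x̄₂ = 50 - 43 = 7

Standard error: SE = √(s₁²/n₁ + s₂²/n₂)
= √(6²/40 + 8²/30)
= √(0.900000 + 2.133333)
= 1.741647

For 95% confidence, z* = 1.96 (from standard normal table)
Margin of error: E = z* × SE = 1.96 × 1.741647 = 3.4136

Z-interval: (x̄₁ - x̄₂) ± E = 7 ± 3.4136 = (3.5864, 10.4136)

Rounded to 2 decimal places:

(3.59, 10.41)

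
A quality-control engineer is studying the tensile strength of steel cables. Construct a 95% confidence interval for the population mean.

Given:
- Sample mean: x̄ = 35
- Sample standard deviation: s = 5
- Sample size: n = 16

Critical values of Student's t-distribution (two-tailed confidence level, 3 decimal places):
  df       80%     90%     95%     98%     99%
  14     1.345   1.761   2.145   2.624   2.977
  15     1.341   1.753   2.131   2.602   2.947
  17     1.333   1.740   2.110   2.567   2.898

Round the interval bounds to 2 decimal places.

The population standard deviation σ is unknown (only the sample standard deviation s is given), so use a t-interval with df = n - 1 = 16 - 1 = 15.

For 95% confidence with df = 15, t* = 2.131 (from t-table)

Standard error: SE = s/√n = 5/√16 = 1.250000

Margin of error: E = t* × SE = 2.131 × 1.250000 = 2.6637

T-interval: x̄ ± E = 35 ± 2.6637 = (32.3362, 37.6638)

Rounded to 2 decimal places:

(32.34, 37.66)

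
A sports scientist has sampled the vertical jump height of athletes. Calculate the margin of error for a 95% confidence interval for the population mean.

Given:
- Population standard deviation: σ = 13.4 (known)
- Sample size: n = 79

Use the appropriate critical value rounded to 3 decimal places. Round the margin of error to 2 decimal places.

The population standard deviation σ is known, so use the z-interval margin of error formula.

For 95% confidence, z* = 1.96 (from standard normal table)

Margin of error formula for z-interval: E = z* × σ/√n

E = 1.96 × 13.4/√79
  = 1.96 × 1.507618
  = 2.9549

Rounded to 2 decimal places:

2.95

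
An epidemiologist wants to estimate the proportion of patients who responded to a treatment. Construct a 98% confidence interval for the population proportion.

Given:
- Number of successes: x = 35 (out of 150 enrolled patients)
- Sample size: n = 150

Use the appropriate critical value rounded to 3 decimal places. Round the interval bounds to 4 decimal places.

Sample proportion: p̂ = 35/150 = 0.233333

Check conditions for normal approximation:
  np̂ = 35 ≥ 10 ✓
  n(1-p̂) = 115 ≥ 10 ✓

The sample is large enough, so use a z-interval (normal approximation) for the proportion.

For 98% confidence, z* = 2.326 (from standard normal table)

Standard error: SE = √(p̂(1-p̂)/n) = √(0.233333×0.766667/150) = 0.03453393

Margin of error: E = z* × SE = 2.326 × 0.03453393 = 0.080326

Z-interval: p̂ ± E = 0.233333 ± 0.080326 = (0.153007, 0.313659)

Rounded to 4 decimal places:

(0.1530, 0.3137)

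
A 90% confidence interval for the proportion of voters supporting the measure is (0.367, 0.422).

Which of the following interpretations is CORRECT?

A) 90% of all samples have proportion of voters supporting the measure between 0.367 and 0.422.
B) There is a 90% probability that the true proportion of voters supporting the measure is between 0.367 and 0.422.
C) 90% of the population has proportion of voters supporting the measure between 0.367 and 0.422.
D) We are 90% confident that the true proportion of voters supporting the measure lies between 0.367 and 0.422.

A confidence interval represents our confidence in the procedure, not a probability statement about the parameter.

Key concept: If we repeated this sampling process many times and computed a 90% CI each time, about 90% of those intervals would contain the true population parameter.

For this specific interval (0.367, 0.422):
- Midpoint (point estimate): 0.3945
- Margin of error: 0.0275

The correct interpretation is the one stating confidence that the true parameter lies in the interval — option D.

D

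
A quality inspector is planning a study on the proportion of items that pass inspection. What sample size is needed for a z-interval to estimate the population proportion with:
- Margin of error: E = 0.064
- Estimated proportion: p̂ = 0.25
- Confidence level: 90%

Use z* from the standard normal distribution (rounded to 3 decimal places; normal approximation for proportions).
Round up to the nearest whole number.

Using z* for proportion z-interval (normal approximation).

For 90% confidence, z* = 1.645 (from standard normal table)

Sample size formula for proportion z-interval: n = z*²p̂(1-p̂)/E²

n = 1.645² × 0.25 × 0.75 / 0.064²
  = 2.706025 × 0.1875 / 0.004096
  = 123.8720

Round up to the nearest whole number: n = 124

124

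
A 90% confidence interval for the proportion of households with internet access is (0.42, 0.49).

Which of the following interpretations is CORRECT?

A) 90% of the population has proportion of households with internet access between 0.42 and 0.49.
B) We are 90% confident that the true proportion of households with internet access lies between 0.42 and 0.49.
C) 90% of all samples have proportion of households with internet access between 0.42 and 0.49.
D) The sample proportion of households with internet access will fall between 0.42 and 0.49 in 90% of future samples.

A confidence interval represents our confidence in the procedure, not a probability statement about the parameter.

Key concept: If we repeated this sampling process many times and computed a 90% CI each time, about 90% of those intervals would contain the true population parameter.

For this specific interval (0.42, 0.49):
- Midpoint (point estimate): 0.455
- Margin of error: 0.035

The correct interpretation is the one stating confidence that the true parameter lies in the interval — option B.

B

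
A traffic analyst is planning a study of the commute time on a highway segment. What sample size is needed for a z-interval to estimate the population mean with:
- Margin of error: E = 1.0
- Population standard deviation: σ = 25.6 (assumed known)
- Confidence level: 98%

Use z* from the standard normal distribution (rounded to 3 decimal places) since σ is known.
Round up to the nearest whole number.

Using z* since population σ is known (z-interval formula).

For 98% confidence, z* = 2.326 (from standard normal table)

Sample size formula for z-interval: n = (z*σ/E)²

n = (2.326 × 25.6 / 1.0)²
  = (59.545600)²
  = 3545.6785

Round up to the nearest whole number: n = 3546

3546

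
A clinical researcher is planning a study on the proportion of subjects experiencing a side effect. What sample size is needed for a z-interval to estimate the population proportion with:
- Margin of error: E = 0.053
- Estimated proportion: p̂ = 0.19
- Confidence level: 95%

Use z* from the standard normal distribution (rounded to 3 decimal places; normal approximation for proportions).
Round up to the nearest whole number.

Using z* for proportion z-interval (normal approximation).

For 95% confidence, z* = 1.96 (from standard normal table)

Sample size formula for proportion z-interval: n = z*²p̂(1-p̂)/E²

n = 1.96² × 0.19 × 0.81 / 0.053²
  = 3.8416 × 0.1539 / 0.002809
  = 210.4743

Round up to the nearest whole number: n = 211

211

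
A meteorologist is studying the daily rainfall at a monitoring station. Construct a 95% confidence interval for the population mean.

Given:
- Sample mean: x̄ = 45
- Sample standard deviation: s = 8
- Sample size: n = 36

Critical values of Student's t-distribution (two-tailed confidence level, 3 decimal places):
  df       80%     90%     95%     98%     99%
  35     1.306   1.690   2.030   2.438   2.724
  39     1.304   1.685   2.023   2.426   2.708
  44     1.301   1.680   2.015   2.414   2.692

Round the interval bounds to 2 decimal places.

The population standard deviation σ is unknown (only the sample standard deviation s is given), so use a t-interval with df = n - 1 = 36 - 1 = 35.

For 95% confidence with df = 35, t* = 2.030 (from t-table)

Standard error: SE = s/√n = 8/√36 = 1.333333

Margin of error: E = t* × SE = 2.030 × 1.333333 = 2.7067

T-interval: x̄ ± E = 45 ± 2.7067 = (42.2933, 47.7067)

Rounded to 2 decimal places:

(42.29, 47.71)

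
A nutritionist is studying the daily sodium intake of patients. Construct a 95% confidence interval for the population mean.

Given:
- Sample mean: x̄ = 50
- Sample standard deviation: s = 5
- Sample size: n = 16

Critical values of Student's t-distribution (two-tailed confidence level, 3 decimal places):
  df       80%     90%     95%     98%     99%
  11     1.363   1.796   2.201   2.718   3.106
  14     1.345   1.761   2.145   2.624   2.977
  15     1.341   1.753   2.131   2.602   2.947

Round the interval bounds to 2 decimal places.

The population standard deviation σ is unknown (only the sample standard deviation s is given), so use a t-interval with df = n - 1 = 16 - 1 = 15.

For 95% confidence with df = 15, t* = 2.131 (from t-table)

Standard error: SE = s/√n = 5/√16 = 1.250000

Margin of error: E = t* × SE = 2.131 × 1.250000 = 2.6637

T-interval: x̄ ± E = 50 ± 2.6637 = (47.3362, 52.6638)

Rounded to 2 decimal places:

(47.34, 52.66)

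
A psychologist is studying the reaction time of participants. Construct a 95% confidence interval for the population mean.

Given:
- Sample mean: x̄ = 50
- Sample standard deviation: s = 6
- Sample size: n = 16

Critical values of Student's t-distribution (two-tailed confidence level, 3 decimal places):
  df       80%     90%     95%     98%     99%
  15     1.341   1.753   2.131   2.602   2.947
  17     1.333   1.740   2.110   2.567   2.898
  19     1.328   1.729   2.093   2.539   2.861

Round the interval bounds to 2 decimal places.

The population standard deviation σ is unknown (only the sample standard deviation s is given), so use a t-interval with df = n - 1 = 16 - 1 = 15.

For 95% confidence with df = 15, t* = 2.131 (from t-table)

Standard error: SE = s/√n = 6/√16 = 1.500000

Margin of error: E = t* × SE = 2.131 × 1.500000 = 3.1965

T-interval: x̄ ± E = 50 ± 3.1965 = (46.8035, 53.1965)

Rounded to 2 decimal places:

(46.80, 53.20)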